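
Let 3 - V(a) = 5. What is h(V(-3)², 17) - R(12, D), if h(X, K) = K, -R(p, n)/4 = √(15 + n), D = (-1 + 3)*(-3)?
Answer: 29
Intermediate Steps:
D = -6 (D = 2*(-3) = -6)
V(a) = -2 (V(a) = 3 - 1*5 = 3 - 5 = -2)
R(p, n) = -4*√(15 + n)
h(V(-3)², 17) - R(12, D) = 17 - (-4)*√(15 - 6) = 17 - (-4)*√9 = 17 - (-4)*3 = 17 - 1*(-12) = 17 + 12 = 29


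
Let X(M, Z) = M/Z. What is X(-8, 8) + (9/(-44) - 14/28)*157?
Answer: -4911/44 ≈ -111.61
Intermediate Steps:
X(-8, 8) + (9/(-44) - 14/28)*157 = -8/8 + (9/(-44) - 14/28)*157 = -8*1/8 + (9*(-1/44) - 14*1/28)*157 = -1 + (-9/44 - 1/2)*157 = -1 - 31/44*157 = -1 - 4867/44 = -4911/44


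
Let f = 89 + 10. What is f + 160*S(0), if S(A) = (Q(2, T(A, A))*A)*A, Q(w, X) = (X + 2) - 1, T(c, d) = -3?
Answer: 99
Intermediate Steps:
Q(w, X) = 1 + X (Q(w, X) = (2 + X) - 1 = 1 + X)
f = 99
S(A) = -2*A² (S(A) = ((1 - 3)*A)*A = (-2*A)*A = -2*A²)
f + 160*S(0) = 99 + 160*(-2*0²) = 99 + 160*(-2*0) = 99 + 160*0 = 99 + 0 = 99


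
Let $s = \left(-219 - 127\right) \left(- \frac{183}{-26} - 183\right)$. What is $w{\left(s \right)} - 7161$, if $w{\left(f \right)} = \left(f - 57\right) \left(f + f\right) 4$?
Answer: $\frac{5006768330991}{169} \approx 2.9626 \cdot 10^{10}$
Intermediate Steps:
$s = \frac{791475}{13}$ ($s = - 346 \left(\left(-183\right) \left(- \frac{1}{26}\right) - 183\right) = - 346 \left(\frac{183}{26} - 183\right) = \left(-346\right) \left(- \frac{4575}{26}\right) = \frac{791475}{13} \approx 60883.0$)
$w{\left(f \right)} = 8 f \left(-57 + f\right)$ ($w{\left(f \right)} = \left(-57 + f\right) 2 f 4 = 2 f \left(-57 + f\right) 4 = 8 f \left(-57 + f\right)$)
$w{\left(s \right)} - 7161 = 8 \cdot \frac{791475}{13} \left(-57 + \frac{791475}{13}\right) - 7161 = 8 \cdot \frac{791475}{13} \cdot \frac{790734}{13} - 7161 = \frac{5006769541200}{169} - 7161 = \frac{5006768330991}{169}$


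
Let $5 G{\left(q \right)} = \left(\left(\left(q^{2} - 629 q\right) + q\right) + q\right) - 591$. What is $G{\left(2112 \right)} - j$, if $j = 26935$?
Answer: $\frac{3001054}{5} \approx 6.0021 \cdot 10^{5}$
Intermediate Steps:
$G{\left(q \right)} = - \frac{591}{5} - \frac{627 q}{5} + \frac{q^{2}}{5}$ ($G{\left(q \right)} = \frac{\left(\left(\left(q^{2} - 629 q\right) + q\right) + q\right) - 591}{5} = \frac{\left(\left(q^{2} - 628 q\right) + q\right) - 591}{5} = \frac{\left(q^{2} - 627 q\right) - 591}{5} = \frac{-591 + q^{2} - 627 q}{5} = - \frac{591}{5} - \frac{627 q}{5} + \frac{q^{2}}{5}$)
$G{\left(2112 \right)} - j = \left(- \frac{591}{5} - \frac{1324224}{5} + \frac{2112^{2}}{5}\right) - 26935 = \left(- \frac{591}{5} - \frac{1324224}{5} + \frac{1}{5} \cdot 4460544\right) - 26935 = \left(- \frac{591}{5} - \frac{1324224}{5} + \frac{4460544}{5}\right) - 26935 = \frac{3135729}{5} - 26935 = \frac{3001054}{5}$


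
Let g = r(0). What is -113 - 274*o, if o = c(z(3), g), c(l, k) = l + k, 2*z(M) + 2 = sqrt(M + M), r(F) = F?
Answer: 161 - 137*sqrt(6) ≈ -174.58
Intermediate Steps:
z(M) = -1 + sqrt(2)*sqrt(M)/2 (z(M) = -1 + sqrt(M + M)/2 = -1 + sqrt(2*M)/2 = -1 + (sqrt(2)*sqrt(M))/2 = -1 + sqrt(2)*sqrt(M)/2)
g = 0
c(l, k) = k + l
o = -1 + sqrt(6)/2 (o = 0 + (-1 + sqrt(2)*sqrt(3)/2) = 0 + (-1 + sqrt(6)/2) = -1 + sqrt(6)/2 ≈ 0.22474)
-113 - 274*o = -113 - 274*(-1 + sqrt(6)/2) = -113 + (274 - 137*sqrt(6)) = 161 - 137*sqrt(6)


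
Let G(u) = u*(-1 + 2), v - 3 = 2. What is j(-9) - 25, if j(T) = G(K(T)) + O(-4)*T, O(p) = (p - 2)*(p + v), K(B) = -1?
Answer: 28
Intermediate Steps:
v = 5 (v = 3 + 2 = 5)
O(p) = (-2 + p)*(5 + p) (O(p) = (p - 2)*(p + 5) = (-2 + p)*(5 + p))
G(u) = u (G(u) = u*1 = u)
j(T) = -1 - 6*T (j(T) = -1 + (-10 + (-4)**2 + 3*(-4))*T = -1 + (-10 + 16 - 12)*T = -1 - 6*T)
j(-9) - 25 = (-1 - 6*(-9)) - 25 = (-1 + 54) - 25 = 53 - 25 = 28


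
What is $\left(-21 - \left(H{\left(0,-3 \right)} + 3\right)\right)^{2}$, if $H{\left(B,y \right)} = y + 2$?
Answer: $529$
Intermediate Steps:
$H{\left(B,y \right)} = 2 + y$
$\left(-21 - \left(H{\left(0,-3 \right)} + 3\right)\right)^{2} = \left(-21 - \left(\left(2 - 3\right) + 3\right)\right)^{2} = \left(-21 - \left(-1 + 3\right)\right)^{2} = \left(-21 - 2\right)^{2} = \left(-23\right)^{2} = 529$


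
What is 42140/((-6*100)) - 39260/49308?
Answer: -8755813/123270 ≈ -71.030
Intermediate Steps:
42140/((-6*100)) - 39260/49308 = 42140/(-600) - 39260*1/49308 = 42140*(-1/600) - 9815/12327 = -2107/30 - 9815/12327 = -8755813/123270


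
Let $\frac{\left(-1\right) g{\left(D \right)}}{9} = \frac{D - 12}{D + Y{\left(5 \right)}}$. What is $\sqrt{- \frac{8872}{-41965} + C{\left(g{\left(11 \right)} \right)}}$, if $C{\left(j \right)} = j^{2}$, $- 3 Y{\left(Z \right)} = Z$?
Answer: $\frac{\sqrt{32157293905}}{167860} \approx 1.0683$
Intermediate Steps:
$Y{\left(Z \right)} = - \frac{Z}{3}$
$g{\left(D \right)} = - \frac{9 \left(-12 + D\right)}{- \frac{5}{3} + D}$ ($g{\left(D \right)} = - 9 \frac{D - 12}{D - \frac{5}{3}} = - 9 \frac{-12 + D}{D - \frac{5}{3}} = - 9 \frac{-12 + D}{- \frac{5}{3} + D} = - \frac{9 \left(-12 + D\right)}{- \frac{5}{3} + D}$)
$\sqrt{- \frac{8872}{-41965} + C{\left(g{\left(11 \right)} \right)}} = \sqrt{- \frac{8872}{-41965} + \left(\frac{27 \left(12 - 11\right)}{-5 + 3 \cdot 11}\right)^{2}} = \sqrt{\left(-8872\right) \left(- \frac{1}{41965}\right) + \left(\frac{27 \left(12 - 11\right)}{-5 + 33}\right)^{2}} = \sqrt{\frac{8872}{41965} + \left(27 \cdot \frac{1}{28} \cdot 1\right)^{2}} = \sqrt{\frac{8872}{41965} + \left(\frac{27}{28}\right)^{2}} = \sqrt{\frac{8872}{41965} + \frac{729}{784}} = \sqrt{\frac{5364019}{4700080}} = \frac{\sqrt{32157293905}}{167860}$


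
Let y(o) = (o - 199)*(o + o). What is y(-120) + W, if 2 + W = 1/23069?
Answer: 1766116503/23069 ≈ 76558.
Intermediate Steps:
y(o) = 2*o*(-199 + o) (y(o) = (-199 + o)*(2*o) = 2*o*(-199 + o))
W = -46137/23069 (W = -2 + 1/23069 = -46137/23069 ≈ -2.0000)
y(-120) + W = 2*(-120)*(-199 - 120) - 46137/23069 = 2*(-120)*(-319) - 46137/23069 = 76560 - 46137/23069 = 1766116503/23069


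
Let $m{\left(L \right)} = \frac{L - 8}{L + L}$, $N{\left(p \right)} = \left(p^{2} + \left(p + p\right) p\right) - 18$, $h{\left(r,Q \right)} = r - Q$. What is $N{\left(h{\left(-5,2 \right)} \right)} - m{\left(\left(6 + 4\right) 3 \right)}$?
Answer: $\frac{3859}{30} \approx 128.63$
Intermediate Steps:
$N{\left(p \right)} = -18 + 3 p^{2}$ ($N{\left(p \right)} = \left(p^{2} + 2 p p\right) - 18 = \left(p^{2} + 2 p^{2}\right) - 18 = 3 p^{2} - 18 = -18 + 3 p^{2}$)
$m{\left(L \right)} = \frac{-8 + L}{2 L}$
$N{\left(h{\left(-5,2 \right)} \right)} - m{\left(\left(6 + 4\right) 3 \right)} = \left(-18 + 3 \left(-5 - 2\right)^{2}\right) - \frac{-8 + \left(6 + 4\right) 3}{2 \left(6 + 4\right) 3} = \left(-18 + 3 \left(-5 - 2\right)^{2}\right) - \frac{-8 + 10 \cdot 3}{2 \cdot 10 \cdot 3} = \left(-18 + 3 \left(-7\right)^{2}\right) - \frac{-8 + 30}{2 \cdot 30} = \left(-18 + 3 \cdot 49\right) - \frac{1}{2} \cdot \frac{1}{30} \cdot 22 = \left(-18 + 147\right) - \frac{11}{30} = 129 - \frac{11}{30} = \frac{3859}{30}$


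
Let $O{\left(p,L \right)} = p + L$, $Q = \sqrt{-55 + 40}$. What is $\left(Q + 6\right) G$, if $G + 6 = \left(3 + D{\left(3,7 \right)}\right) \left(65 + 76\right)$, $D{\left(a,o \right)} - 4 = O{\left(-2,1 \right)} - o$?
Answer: $-882 - 147 i \sqrt{15} \approx -882.0 - 569.33 i$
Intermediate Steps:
$Q = i \sqrt{15}$ ($Q = \sqrt{-15} = i \sqrt{15} \approx 3.873 i$)
$O{\left(p,L \right)} = L + p$
$D{\left(a,o \right)} = 3 - o$ ($D{\left(a,o \right)} = 4 - \left(1 + o\right) = 3 - o$)
$G = -147$ ($G = -6 + \left(3 + \left(3 - 7\right)\right) \left(65 + 76\right) = -6 + \left(3 + \left(3 - 7\right)\right) 141 = -6 + \left(3 - 4\right) 141 = -6 - 141 = -147$)
$\left(Q + 6\right) G = \left(i \sqrt{15} + 6\right) \left(-147\right) = \left(6 + i \sqrt{15}\right) \left(-147\right) = -882 - 147 i \sqrt{15}$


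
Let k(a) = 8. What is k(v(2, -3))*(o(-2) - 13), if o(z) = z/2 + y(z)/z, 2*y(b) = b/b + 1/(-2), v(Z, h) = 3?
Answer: -113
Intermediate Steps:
y(b) = 1/4 (y(b) = (b/b + 1/(-2))/2 = (1 + 1*(-1/2))/2 = (1 - 1/2)/2 = (1/2)*(1/2) = 1/4)
o(z) = z/2 + 1/(4*z)
k(v(2, -3))*(o(-2) - 13) = 8*(((1/2)*(-2) + (1/4)/(-2)) - 13) = 8*((-1 + (1/4)*(-1/2)) - 13) = 8*((-1 - 1/8) - 13) = 8*(-9/8 - 13) = 8*(-113/8) = -113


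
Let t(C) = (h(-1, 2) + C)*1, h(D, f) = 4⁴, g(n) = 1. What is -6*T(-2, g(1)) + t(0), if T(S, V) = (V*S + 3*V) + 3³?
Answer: 88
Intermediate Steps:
h(D, f) = 256
t(C) = 256 + C (t(C) = (256 + C)*1 = 256 + C)
T(S, V) = 27 + 3*V + S*V (T(S, V) = (S*V + 3*V) + 27 = (3*V + S*V) + 27 = 27 + 3*V + S*V)
-6*T(-2, g(1)) + t(0) = -6*(27 + 3*1 - 2*1) + (256 + 0) = -6*(27 + 3 - 2) + 256 = -6*28 + 256 = -168 + 256 = 88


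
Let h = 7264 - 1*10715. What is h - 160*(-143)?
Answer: 19429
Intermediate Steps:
h = -3451 (h = 7264 - 10715 = -3451)
h - 160*(-143) = -3451 - 160*(-143) = -3451 - 1*(-22880) = -3451 + 22880 = 19429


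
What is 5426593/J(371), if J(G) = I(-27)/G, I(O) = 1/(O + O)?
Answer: -108716364162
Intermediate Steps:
I(O) = 1/(2*O)
J(G) = -1/(54*G) (J(G) = ((½)/(-27))/G = ((½)*(-1/27))/G = -1/(54*G))
5426593/J(371) = 5426593/((-1/54/371)) = 5426593/((-1/54*1/371)) = 5426593/(-1/20034) = 5426593*(-20034) = -108716364162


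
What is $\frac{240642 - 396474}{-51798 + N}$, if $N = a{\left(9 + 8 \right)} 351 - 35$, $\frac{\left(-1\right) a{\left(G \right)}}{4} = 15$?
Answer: $\frac{155832}{72893} \approx 2.1378$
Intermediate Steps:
$a{\left(G \right)} = -60$ ($a{\left(G \right)} = \left(-4\right) 15 = -60$)
$N = -21095$ ($N = \left(-60\right) 351 - 35 = -21060 - 35 = -21095$)
$\frac{240642 - 396474}{-51798 + N} = \frac{240642 - 396474}{-51798 - 21095} = - \frac{155832}{-72893} = \left(-155832\right) \left(- \frac{1}{72893}\right) = \frac{155832}{72893}$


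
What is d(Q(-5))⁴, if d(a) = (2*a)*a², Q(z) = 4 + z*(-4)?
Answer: 584325558976905216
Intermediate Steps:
Q(z) = 4 - 4*z
d(a) = 2*a³
d(Q(-5))⁴ = (2*(4 - 4*(-5))³)⁴ = (2*(4 + 20)³)⁴ = (2*24³)⁴ = (2*13824)⁴ = 27648⁴ = 584325558976905216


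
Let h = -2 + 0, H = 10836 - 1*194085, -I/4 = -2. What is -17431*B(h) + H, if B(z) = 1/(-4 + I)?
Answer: -750427/4 ≈ -1.8761e+5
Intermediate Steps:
I = 8 (I = -4*(-2) = 8)
H = -183249 (H = 10836 - 194085 = -183249)
h = -2
B(z) = ¼ (B(z) = 1/(-4 + 8) = 1/4 = ¼)
-17431*B(h) + H = -17431*¼ - 183249 = -17431/4 - 183249 = -750427/4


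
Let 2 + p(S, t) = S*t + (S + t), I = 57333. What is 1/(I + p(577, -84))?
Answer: 1/9356 ≈ 0.00010688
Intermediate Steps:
p(S, t) = -2 + S + t + S*t (p(S, t) = -2 + (S*t + (S + t)) = -2 + (S + t + S*t) = -2 + S + t + S*t)
1/(I + p(577, -84)) = 1/(57333 + (-2 + 577 - 84 + 577*(-84))) = 1/(57333 + (-2 + 577 - 84 - 48468)) = 1/(57333 - 47977) = 1/9356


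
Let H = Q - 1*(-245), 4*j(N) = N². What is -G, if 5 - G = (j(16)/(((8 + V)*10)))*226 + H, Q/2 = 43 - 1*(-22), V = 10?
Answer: 20266/45 ≈ 450.36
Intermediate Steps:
Q = 130 (Q = 2*(43 - 1*(-22)) = 2*(43 + 22) = 2*65 = 130)
j(N) = N²/4
H = 375 (H = 130 - 1*(-245) = 130 + 245 = 375)
G = -20266/45 (G = 5 - ((((¼)*16²)/(((8 + 10)*10)))*226 + 375) = 5 - ((((¼)*256)/((18*10)))*226 + 375) = 5 - ((64/180)*226 + 375) = 5 - ((64*(1/180))*226 + 375) = 5 - ((16/45)*226 + 375) = 5 - (3616/45 + 375) = 5 - 1*20491/45 = 5 - 20491/45 = -20266/45 ≈ -450.36)
-G = -1*(-20266/45) = 20266/45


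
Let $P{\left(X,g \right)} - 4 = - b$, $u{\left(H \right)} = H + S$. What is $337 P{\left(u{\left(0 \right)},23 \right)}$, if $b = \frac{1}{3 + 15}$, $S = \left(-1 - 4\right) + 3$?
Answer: $\frac{23927}{18} \approx 1329.3$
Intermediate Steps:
$S = -2$ ($S = -5 + 3 = -2$)
$u{\left(H \right)} = -2 + H$ ($u{\left(H \right)} = H - 2 = -2 + H$)
$b = \frac{1}{18} \approx 0.055556$
$P{\left(X,g \right)} = \frac{71}{18}$ ($P{\left(X,g \right)} = 4 - \frac{1}{18} = \frac{71}{18}$)
$337 P{\left(u{\left(0 \right)},23 \right)} = 337 \cdot \frac{71}{18} = \frac{23927}{18}$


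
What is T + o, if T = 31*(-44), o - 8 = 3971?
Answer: 2615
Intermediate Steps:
o = 3979 (o = 8 + 3971 = 3979)
T = -1364
T + o = -1364 + 3979 = 2615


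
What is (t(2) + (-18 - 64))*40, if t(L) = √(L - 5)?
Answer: -3280 + 40*I*√3 ≈ -3280.0 + 69.282*I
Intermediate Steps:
t(L) = √(-5 + L)
(t(2) + (-18 - 64))*40 = (√(-5 + 2) + (-18 - 64))*40 = (√(-3) - 82)*40 = (I*√3 - 82)*40 = (-82 + I*√3)*40 = -3280 + 40*I*√3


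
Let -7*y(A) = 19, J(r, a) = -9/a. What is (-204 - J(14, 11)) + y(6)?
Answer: -15854/77 ≈ -205.90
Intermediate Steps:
y(A) = -19/7 (y(A) = -⅐*19 = -19/7)
(-204 - J(14, 11)) + y(6) = (-204 - (-9)/11) - 19/7 = (-204 - 1*(-9/11)) - 19/7 = (-204 + 9/11) - 19/7 = -2235/11 - 19/7 = -15854/77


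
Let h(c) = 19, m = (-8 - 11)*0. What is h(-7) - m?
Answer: 19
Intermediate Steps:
m = 0 (m = -19*0 = 0)
h(-7) - m = 19 - 1*0 = 19 + 0 = 19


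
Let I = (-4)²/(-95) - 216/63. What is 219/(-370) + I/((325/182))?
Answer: -458041/175750 ≈ -2.6062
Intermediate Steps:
I = -2392/665 (I = 16*(-1/95) - 216*1/63 = -16/95 - 24/7 = -2392/665 ≈ -3.5970)
219/(-370) + I/((325/182)) = 219/(-370) - 2392/(665*(325/182)) = 219*(-1/370) - 2392/(665*(325*(1/182))) = -219/370 - 2392/(665*25/14) = -219/370 - 2392/665*14/25 = -219/370 - 4784/2375 = -458041/175750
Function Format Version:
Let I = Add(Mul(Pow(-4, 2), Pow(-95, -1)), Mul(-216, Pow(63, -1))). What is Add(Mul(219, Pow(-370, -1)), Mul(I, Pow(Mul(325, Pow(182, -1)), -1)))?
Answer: Rational(-458041, 175750) ≈ -2.6062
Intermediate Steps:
I = Rational(-2392, 665) (I = Add(Mul(16, Rational(-1, 95)), Mul(-216, Rational(1, 63))) = Add(Rational(-16, 95), Rational(-24, 7)) = Rational(-2392, 665) ≈ -3.5970)
Add(Mul(219, Pow(-370, -1)), Mul(I, Pow(Mul(325, Pow(182, -1)), -1))) = Add(Mul(219, Pow(-370, -1)), Mul(Rational(-2392, 665), Pow(Mul(325, Pow(182, -1)), -1))) = Add(Mul(219, Rational(-1, 370)), Mul(Rational(-2392, 665), Pow(Mul(325, Rational(1, 182)), -1))) = Add(Rational(-219, 370), Mul(Rational(-2392, 665), Pow(Rational(25, 14), -1))) = Add(Rational(-219, 370), Mul(Rational(-2392, 665), Rational(14, 25))) = Add(Rational(-219, 370), Rational(-4784, 2375)) = Rational(-458041, 175750)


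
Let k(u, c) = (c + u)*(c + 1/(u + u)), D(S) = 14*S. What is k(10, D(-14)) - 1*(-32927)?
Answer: 693737/10 ≈ 69374.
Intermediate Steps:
k(u, c) = (c + u)*(c + 1/(2*u))
k(10, D(-14)) - 1*(-32927) = (½ + (14*(-14))² + (14*(-14))*10 + (½)*(14*(-14))/10) - 1*(-32927) = (½ + (-196)² - 196*10 + (½)*(-196)*(⅒)) + 32927 = (½ + 38416 - 1960 - 49/5) + 32927 = 364467/10 + 32927 = 693737/10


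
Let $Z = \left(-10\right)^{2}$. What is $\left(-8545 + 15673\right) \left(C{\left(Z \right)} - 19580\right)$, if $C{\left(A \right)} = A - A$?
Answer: $-139566240$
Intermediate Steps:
$Z = 100$
$C{\left(A \right)} = 0$
$\left(-8545 + 15673\right) \left(C{\left(Z \right)} - 19580\right) = \left(-8545 + 15673\right) \left(0 - 19580\right) = 7128 \left(-19580\right) = -139566240$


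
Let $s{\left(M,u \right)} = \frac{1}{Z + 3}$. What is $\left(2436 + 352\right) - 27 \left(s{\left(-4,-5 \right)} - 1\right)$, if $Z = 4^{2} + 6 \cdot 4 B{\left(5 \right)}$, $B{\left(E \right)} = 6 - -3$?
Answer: $\frac{661498}{235} \approx 2814.9$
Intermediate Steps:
$B{\left(E \right)} = 9$ ($B{\left(E \right)} = 6 + 3 = 9$)
$Z = 232$ ($Z = 4^{2} + 6 \cdot 4 \cdot 9 = 16 + 24 \cdot 9 = 16 + 216 = 232$)
$s{\left(M,u \right)} = \frac{1}{235}$ ($s{\left(M,u \right)} = \frac{1}{232 + 3} = \frac{1}{235}$)
$\left(2436 + 352\right) - 27 \left(s{\left(-4,-5 \right)} - 1\right) = \left(2436 + 352\right) - 27 \left(\frac{1}{235} - 1\right) = 2788 - - \frac{6318}{235} = 2788 + \frac{6318}{235} = \frac{661498}{235}$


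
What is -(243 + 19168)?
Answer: -19411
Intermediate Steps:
-(243 + 19168) = -1*19411 = -19411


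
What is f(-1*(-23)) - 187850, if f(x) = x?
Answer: -187827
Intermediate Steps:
f(-1*(-23)) - 187850 = -1*(-23) - 187850 = 23 - 187850 = -187827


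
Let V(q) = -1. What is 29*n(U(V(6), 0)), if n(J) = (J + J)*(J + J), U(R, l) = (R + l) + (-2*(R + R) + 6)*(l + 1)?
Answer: 9396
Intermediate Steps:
U(R, l) = R + l + (1 + l)*(6 - 4*R) (U(R, l) = (R + l) + (-4*R + 6)*(1 + l) = (R + l) + (6 - 4*R)*(1 + l) = (R + l) + (1 + l)*(6 - 4*R) = R + l + (1 + l)*(6 - 4*R))
n(J) = 4*J² (n(J) = (2*J)*(2*J) = 4*J²)
29*n(U(V(6), 0)) = 29*(4*(6 - 3*(-1) + 7*0 - 4*(-1)*0)²) = 29*(4*(6 + 3 + 0 + 0)²) = 29*(4*9²) = 29*(4*81) = 29*324 = 9396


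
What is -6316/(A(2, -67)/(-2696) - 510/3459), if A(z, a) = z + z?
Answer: 4908302552/115733 ≈ 42411.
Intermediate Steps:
A(z, a) = 2*z
-6316/(A(2, -67)/(-2696) - 510/3459) = -6316/((2*2)/(-2696) - 510/3459) = -6316/(4*(-1/2696) - 510*1/3459) = -6316/(-1/674 - 170/1153) = -6316/(-115733/777122) = -6316*(-777122/115733) = 4908302552/115733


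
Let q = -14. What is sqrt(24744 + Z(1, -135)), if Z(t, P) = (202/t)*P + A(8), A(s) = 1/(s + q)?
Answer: I*sqrt(90942)/6 ≈ 50.261*I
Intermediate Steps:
A(s) = 1/(-14 + s) (A(s) = 1/(s - 14) = 1/(-14 + s))
Z(t, P) = -1/6 + 202*P/t (Z(t, P) = (202/t)*P + 1/(-14 + 8) = 202*P/t + 1/(-6) = 202*P/t - 1/6 = -1/6 + 202*P/t)
sqrt(24744 + Z(1, -135)) = sqrt(24744 + (1/6)*(-1*1 + 1212*(-135))/1) = sqrt(24744 + (1/6)*1*(-1 - 163620)) = sqrt(24744 + (1/6)*1*(-163621)) = sqrt(24744 - 163621/6) = sqrt(-15157/6) = I*sqrt(90942)/6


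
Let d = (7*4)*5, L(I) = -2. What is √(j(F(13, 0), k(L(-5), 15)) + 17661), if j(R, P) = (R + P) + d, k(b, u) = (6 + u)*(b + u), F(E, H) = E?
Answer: √18087 ≈ 134.49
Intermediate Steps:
d = 140 (d = 28*5 = 140)
j(R, P) = 140 + P + R (j(R, P) = (R + P) + 140 = (P + R) + 140 = 140 + P + R)
√(j(F(13, 0), k(L(-5), 15)) + 17661) = √((140 + (15² + 6*(-2) + 6*15 - 2*15) + 13) + 17661) = √((140 + (225 - 12 + 90 - 30) + 13) + 17661) = √((140 + 273 + 13) + 17661) = √(426 + 17661) = √18087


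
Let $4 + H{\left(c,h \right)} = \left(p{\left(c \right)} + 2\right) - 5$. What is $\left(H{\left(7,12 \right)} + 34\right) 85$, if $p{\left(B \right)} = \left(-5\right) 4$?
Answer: $595$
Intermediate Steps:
$p{\left(B \right)} = -20$
$H{\left(c,h \right)} = -27$ ($H{\left(c,h \right)} = -4 + \left(\left(-20 + 2\right) - 5\right) = -4 - 23 = -27$)
$\left(H{\left(7,12 \right)} + 34\right) 85 = \left(-27 + 34\right) 85 = 7 \cdot 85 = 595$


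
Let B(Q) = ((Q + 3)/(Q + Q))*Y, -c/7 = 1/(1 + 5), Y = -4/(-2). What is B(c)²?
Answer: 121/49 ≈ 2.4694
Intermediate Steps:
Y = 2 (Y = -4*(-½) = 2)
c = -7/6 (c = -7/(1 + 5) = -7/6 ≈ -1.1667)
B(Q) = (3 + Q)/Q (B(Q) = ((Q + 3)/(Q + Q))*2 = ((3 + Q)/((2*Q)))*2 = ((3 + Q)*(1/(2*Q)))*2 = ((3 + Q)/(2*Q))*2 = (3 + Q)/Q)
B(c)² = ((3 - 7/6)/(-7/6))² = (-6/7*11/6)² = (-11/7)² = 121/49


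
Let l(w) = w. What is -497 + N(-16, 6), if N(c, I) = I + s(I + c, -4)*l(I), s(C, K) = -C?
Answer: -431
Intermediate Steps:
N(c, I) = I + I*(-I - c) (N(c, I) = I + (-(I + c))*I = I + (-I - c)*I = I + I*(-I - c))
-497 + N(-16, 6) = -497 + 6*(1 - 1*6 - 1*(-16)) = -497 + 6*(1 - 6 + 16) = -497 + 6*11 = -497 + 66 = -431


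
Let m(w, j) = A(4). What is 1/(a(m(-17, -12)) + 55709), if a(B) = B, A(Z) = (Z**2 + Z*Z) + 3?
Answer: 1/55744 ≈ 1.7939e-5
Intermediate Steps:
A(Z) = 3 + 2*Z**2 (A(Z) = (Z**2 + Z**2) + 3 = 2*Z**2 + 3 = 3 + 2*Z**2)
m(w, j) = 35 (m(w, j) = 3 + 2*4**2 = 3 + 2*16 = 3 + 32 = 35)
1/(a(m(-17, -12)) + 55709) = 1/(35 + 55709) = 1/55744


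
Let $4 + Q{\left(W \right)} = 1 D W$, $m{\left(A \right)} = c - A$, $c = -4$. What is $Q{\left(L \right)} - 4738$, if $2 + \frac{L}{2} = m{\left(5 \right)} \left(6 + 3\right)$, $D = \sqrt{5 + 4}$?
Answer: $-5240$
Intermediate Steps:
$m{\left(A \right)} = -4 - A$
$D = 3$ ($D = \sqrt{9} = 3$)
$L = -166$ ($L = -4 + 2 \left(-4 - 5\right) \left(6 + 3\right) = -4 + 2 \left(-4 - 5\right) 9 = -4 + 2 \left(\left(-9\right) 9\right) = -4 + 2 \left(-81\right) = -4 - 162 = -166$)
$Q{\left(W \right)} = -4 + 3 W$ ($Q{\left(W \right)} = -4 + 1 \cdot 3 W = -4 + 3 W$)
$Q{\left(L \right)} - 4738 = \left(-4 + 3 \left(-166\right)\right) - 4738 = \left(-4 - 498\right) - 4738 = -502 - 4738 = -5240$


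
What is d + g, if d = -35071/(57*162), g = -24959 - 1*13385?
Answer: -354103567/9234 ≈ -38348.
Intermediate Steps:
g = -38344 (g = -24959 - 13385 = -38344)
d = -35071/9234 ≈ -3.7980
d + g = -35071/9234 - 38344 = -354103567/9234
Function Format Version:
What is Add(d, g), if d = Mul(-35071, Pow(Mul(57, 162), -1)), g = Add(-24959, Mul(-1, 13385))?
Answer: Rational(-354103567, 9234) ≈ -38348.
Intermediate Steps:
g = -38344 (g = Add(-24959, -13385) = -38344)
d = Rational(-35071, 9234) (d = Mul(-35071, Pow(9234, -1)) = Mul(-35071, Rational(1, 9234)) = Rational(-35071, 9234) ≈ -3.7980)
Add(d, g) = Add(Rational(-35071, 9234), -38344) = Rational(-354103567, 9234)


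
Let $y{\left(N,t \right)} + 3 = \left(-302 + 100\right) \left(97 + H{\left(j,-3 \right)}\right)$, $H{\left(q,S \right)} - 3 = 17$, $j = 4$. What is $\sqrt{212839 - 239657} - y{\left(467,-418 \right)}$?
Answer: $23637 + i \sqrt{26818} \approx 23637.0 + 163.76 i$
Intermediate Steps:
$H{\left(q,S \right)} = 20$ ($H{\left(q,S \right)} = 3 + 17 = 20$)
$y{\left(N,t \right)} = -23637$ ($y{\left(N,t \right)} = -3 + \left(-302 + 100\right) \left(97 + 20\right) = -3 - 23634 = -23637$)
$\sqrt{212839 - 239657} - y{\left(467,-418 \right)} = \sqrt{212839 - 239657} - -23637 = \sqrt{-26818} + 23637 = i \sqrt{26818} + 23637 = 23637 + i \sqrt{26818}$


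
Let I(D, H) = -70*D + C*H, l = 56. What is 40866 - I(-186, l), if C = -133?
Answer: 35294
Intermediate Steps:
I(D, H) = -133*H - 70*D (I(D, H) = -70*D - 133*H = -133*H - 70*D)
40866 - I(-186, l) = 40866 - (-133*56 - 70*(-186)) = 40866 - (-7448 + 13020) = 40866 - 1*5572 = 40866 - 5572 = 35294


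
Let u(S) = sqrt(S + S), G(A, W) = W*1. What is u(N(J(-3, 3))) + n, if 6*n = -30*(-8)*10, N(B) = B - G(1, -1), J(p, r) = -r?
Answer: 400 + 2*I ≈ 400.0 + 2.0*I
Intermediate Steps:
G(A, W) = W
N(B) = 1 + B (N(B) = B - 1*(-1) = B + 1 = 1 + B)
u(S) = sqrt(2)*sqrt(S) (u(S) = sqrt(2*S) = sqrt(2)*sqrt(S))
n = 400 (n = (-30*(-8)*10)/6 = (240*10)/6 = (1/6)*2400 = 400)
u(N(J(-3, 3))) + n = sqrt(2)*sqrt(1 - 1*3) + 400 = sqrt(2)*sqrt(1 - 3) + 400 = sqrt(2)*sqrt(-2) + 400 = sqrt(2)*(I*sqrt(2)) + 400 = 2*I + 400 = 400 + 2*I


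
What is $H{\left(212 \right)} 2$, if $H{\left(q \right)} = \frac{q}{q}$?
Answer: $2$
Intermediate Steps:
$H{\left(q \right)} = 1$
$H{\left(212 \right)} 2 = 1 \cdot 2 = 2$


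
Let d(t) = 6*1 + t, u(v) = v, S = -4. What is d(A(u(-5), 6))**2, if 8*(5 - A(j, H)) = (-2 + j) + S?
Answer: 9801/64 ≈ 153.14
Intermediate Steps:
A(j, H) = 23/4 - j/8 (A(j, H) = 5 - ((-2 + j) - 4)/8 = 5 - (-6 + j)/8 = 5 + (3/4 - j/8) = 23/4 - j/8)
d(t) = 6 + t
d(A(u(-5), 6))**2 = (6 + (23/4 - 1/8*(-5)))**2 = (6 + (23/4 + 5/8))**2 = (6 + 51/8)**2 = (99/8)**2 = 9801/64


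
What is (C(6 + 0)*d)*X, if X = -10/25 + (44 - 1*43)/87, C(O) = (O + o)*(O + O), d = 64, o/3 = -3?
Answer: 129792/145 ≈ 895.12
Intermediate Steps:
o = -9 (o = 3*(-3) = -9)
C(O) = 2*O*(-9 + O) (C(O) = (O - 9)*(O + O) = (-9 + O)*(2*O) = 2*O*(-9 + O))
X = -169/435 (X = -10*1/25 + (44 - 43)*(1/87) = -⅖ + 1*(1/87) = -⅖ + 1/87 = -169/435 ≈ -0.38851)
(C(6 + 0)*d)*X = ((2*(6 + 0)*(-9 + (6 + 0)))*64)*(-169/435) = ((2*6*(-9 + 6))*64)*(-169/435) = ((2*6*(-3))*64)*(-169/435) = -36*64*(-169/435) = -2304*(-169/435) = 129792/145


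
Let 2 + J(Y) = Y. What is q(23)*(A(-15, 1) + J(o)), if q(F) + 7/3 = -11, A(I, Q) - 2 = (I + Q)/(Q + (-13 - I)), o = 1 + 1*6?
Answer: -280/9 ≈ -31.111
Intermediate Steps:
o = 7 (o = 1 + 6 = 7)
A(I, Q) = 2 + (I + Q)/(-13 + Q - I) (A(I, Q) = 2 + (I + Q)/(Q + (-13 - I)) = 2 + (I + Q)/(-13 + Q - I))
q(F) = -40/3 (q(F) = -7/3 - 11 = -40/3)
J(Y) = -2 + Y
q(23)*(A(-15, 1) + J(o)) = -40*((26 - 15 - 3*1)/(13 - 15 - 1*1) + (-2 + 7))/3 = -40*((26 - 15 - 3)/(13 - 15 - 1) + 5)/3 = -40*(8/(-3) + 5)/3 = -40*(-⅓*8 + 5)/3 = -40*(-8/3 + 5)/3 = -40/3*7/3 = -280/9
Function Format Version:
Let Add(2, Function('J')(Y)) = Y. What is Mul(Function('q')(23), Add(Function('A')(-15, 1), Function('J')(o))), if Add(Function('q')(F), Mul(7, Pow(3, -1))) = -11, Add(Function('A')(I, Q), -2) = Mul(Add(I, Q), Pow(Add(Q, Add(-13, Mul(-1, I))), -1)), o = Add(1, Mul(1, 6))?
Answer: Rational(-280, 9) ≈ -31.111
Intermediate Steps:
o = 7 (o = Add(1, 6) = 7)
Function('A')(I, Q) = Add(2, Mul(Pow(Add(-13, Q, Mul(-1, I)), -1), Add(I, Q))) (Function('A')(I, Q) = Add(2, Mul(Add(I, Q), Pow(Add(Q, Add(-13, Mul(-1, I))), -1))) = Add(2, Mul(Add(I, Q), Pow(Add(-13, Q, Mul(-1, I)), -1))) = Add(2, Mul(Pow(Add(-13, Q, Mul(-1, I)), -1), Add(I, Q))))
Function('q')(F) = Rational(-40, 3) (Function('q')(F) = Add(Rational(-7, 3), -11) = Rational(-40, 3))
Function('J')(Y) = Add(-2, Y)
Mul(Function('q')(23), Add(Function('A')(-15, 1), Function('J')(o))) = Mul(Rational(-40, 3), Add(Mul(Pow(Add(13, -15, Mul(-1, 1)), -1), Add(26, -15, Mul(-3, 1))), Add(-2, 7))) = Mul(Rational(-40, 3), Add(Mul(Pow(Add(13, -15, -1), -1), Add(26, -15, -3)), 5)) = Mul(Rational(-40, 3), Add(Mul(Pow(-3, -1), 8), 5)) = Mul(Rational(-40, 3), Add(Mul(Rational(-1, 3), 8), 5)) = Mul(Rational(-40, 3), Add(Rational(-8, 3), 5)) = Mul(Rational(-40, 3), Rational(7, 3)) = Rational(-280, 9)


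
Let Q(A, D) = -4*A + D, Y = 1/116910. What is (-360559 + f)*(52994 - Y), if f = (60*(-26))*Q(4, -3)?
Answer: -2050218108597341/116910 ≈ -1.7537e+10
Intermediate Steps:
Y = 1/116910 ≈ 8.5536e-6
Q(A, D) = D - 4*A
f = 29640 (f = (60*(-26))*(-3 - 4*4) = -1560*(-3 - 16) = -1560*(-19) = 29640)
(-360559 + f)*(52994 - Y) = (-360559 + 29640)*(52994 - 1*1/116910) = -330919*(52994 - 1/116910) = -330919*6195528539/116910 = -2050218108597341/116910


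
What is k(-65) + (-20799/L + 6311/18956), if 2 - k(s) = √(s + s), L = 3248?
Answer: -8951055/2198896 - I*√130 ≈ -4.0707 - 11.402*I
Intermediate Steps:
k(s) = 2 - √2*√s (k(s) = 2 - √(s + s) = 2 - √(2*s) = 2 - √2*√s)
k(-65) + (-20799/L + 6311/18956) = (2 - √2*√(-65)) + (-20799/3248 + 6311/18956) = (2 - √2*I*√65) + (-20799*1/3248 + 6311*(1/18956)) = (2 - I*√130) + (-20799/3248 + 6311/18956) = (2 - I*√130) - 13348847/2198896 = -8951055/2198896 - I*√130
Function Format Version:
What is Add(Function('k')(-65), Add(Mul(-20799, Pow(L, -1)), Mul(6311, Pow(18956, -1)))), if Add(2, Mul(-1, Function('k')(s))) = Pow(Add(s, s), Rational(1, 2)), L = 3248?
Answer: Add(Rational(-8951055, 2198896), Mul(-1, I, Pow(130, Rational(1, 2)))) ≈ Add(-4.0707, Mul(-11.402, I))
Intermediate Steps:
Function('k')(s) = Add(2, Mul(-1, Pow(2, Rational(1, 2)), Pow(s, Rational(1, 2)))) (Function('k')(s) = Add(2, Mul(-1, Pow(Add(s, s), Rational(1, 2)))) = Add(2, Mul(-1, Pow(Mul(2, s), Rational(1, 2)))) = Add(2, Mul(-1, Mul(Pow(2, Rational(1, 2)), Pow(s, Rational(1, 2))))) = Add(2, Mul(-1, Pow(2, Rational(1, 2)), Pow(s, Rational(1, 2)))))
Add(Function('k')(-65), Add(Mul(-20799, Pow(L, -1)), Mul(6311, Pow(18956, -1)))) = Add(Add(2, Mul(-1, Pow(2, Rational(1, 2)), Pow(-65, Rational(1, 2)))), Add(Mul(-20799, Pow(3248, -1)), Mul(6311, Pow(18956, -1)))) = Add(Add(2, Mul(-1, Pow(2, Rational(1, 2)), Mul(I, Pow(65, Rational(1, 2))))), Add(Mul(-20799, Rational(1, 3248)), Mul(6311, Rational(1, 18956)))) = Add(Add(2, Mul(-1, I, Pow(130, Rational(1, 2)))), Add(Rational(-20799, 3248), Rational(6311, 18956))) = Add(Add(2, Mul(-1, I, Pow(130, Rational(1, 2)))), Rational(-13348847, 2198896)) = Add(Rational(-8951055, 2198896), Mul(-1, I, Pow(130, Rational(1, 2))))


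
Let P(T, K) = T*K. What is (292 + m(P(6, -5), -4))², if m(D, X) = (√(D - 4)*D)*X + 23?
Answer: -390375 + 75600*I*√34 ≈ -3.9038e+5 + 4.4082e+5*I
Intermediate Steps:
P(T, K) = K*T
m(D, X) = 23 + D*X*√(-4 + D) (m(D, X) = (√(-4 + D)*D)*X + 23 = (D*√(-4 + D))*X + 23 = D*X*√(-4 + D) + 23 = 23 + D*X*√(-4 + D))
(292 + m(P(6, -5), -4))² = (292 + (23 - 5*6*(-4)*√(-4 - 5*6)))² = (292 + (23 - 30*(-4)*√(-4 - 30)))² = (292 + (23 - 30*(-4)*√(-34)))² = (292 + (23 - 30*(-4)*I*√34))² = (292 + (23 + 120*I*√34))² = (315 + 120*I*√34)²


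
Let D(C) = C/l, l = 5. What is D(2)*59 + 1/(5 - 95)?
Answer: 2123/90 ≈ 23.589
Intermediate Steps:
D(C) = C/5
D(2)*59 + 1/(5 - 95) = ((1/5)*2)*59 + 1/(5 - 95) = (2/5)*59 + 1/(-90) = 118/5 - 1/90 = 2123/90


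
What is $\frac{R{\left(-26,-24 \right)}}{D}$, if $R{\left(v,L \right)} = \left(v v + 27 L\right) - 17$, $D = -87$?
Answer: $- \frac{11}{87} \approx -0.12644$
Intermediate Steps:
$R{\left(v,L \right)} = -17 + v^{2} + 27 L$ ($R{\left(v,L \right)} = \left(v^{2} + 27 L\right) - 17 = -17 + v^{2} + 27 L$)
$\frac{R{\left(-26,-24 \right)}}{D} = \frac{-17 + \left(-26\right)^{2} + 27 \left(-24\right)}{-87} = \left(-17 + 676 - 648\right) \left(- \frac{1}{87}\right) = 11 \left(- \frac{1}{87}\right) = - \frac{11}{87}$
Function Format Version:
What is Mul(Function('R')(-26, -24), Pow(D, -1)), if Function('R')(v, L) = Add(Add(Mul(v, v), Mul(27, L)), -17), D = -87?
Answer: Rational(-11, 87) ≈ -0.12644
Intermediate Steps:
Function('R')(v, L) = Add(-17, Pow(v, 2), Mul(27, L)) (Function('R')(v, L) = Add(Add(Pow(v, 2), Mul(27, L)), -17) = Add(-17, Pow(v, 2), Mul(27, L)))
Mul(Function('R')(-26, -24), Pow(D, -1)) = Mul(Add(-17, Pow(-26, 2), Mul(27, -24)), Pow(-87, -1)) = Mul(Add(-17, 676, -648), Rational(-1, 87)) = Mul(11, Rational(-1, 87)) = Rational(-11, 87)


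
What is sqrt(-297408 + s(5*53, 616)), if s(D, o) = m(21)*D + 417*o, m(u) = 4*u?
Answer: 2*I*sqrt(4569) ≈ 135.19*I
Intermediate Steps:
s(D, o) = 84*D + 417*o (s(D, o) = (4*21)*D + 417*o = 84*D + 417*o)
sqrt(-297408 + s(5*53, 616)) = sqrt(-297408 + (84*(5*53) + 417*616)) = sqrt(-297408 + (84*265 + 256872)) = sqrt(-297408 + (22260 + 256872)) = sqrt(-297408 + 279132) = sqrt(-18276) = 2*I*sqrt(4569)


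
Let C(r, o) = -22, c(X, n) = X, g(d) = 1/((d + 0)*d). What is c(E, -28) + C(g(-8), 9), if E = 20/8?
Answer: -39/2 ≈ -19.500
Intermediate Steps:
E = 5/2 (E = 20*(⅛) = 5/2 ≈ 2.5000)
g(d) = d⁻² (g(d) = 1/(d*d) = d⁻²)
c(E, -28) + C(g(-8), 9) = 5/2 - 22 = -39/2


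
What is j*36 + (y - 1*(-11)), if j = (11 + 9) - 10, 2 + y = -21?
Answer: 348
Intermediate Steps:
y = -23 (y = -2 - 21 = -23)
j = 10 (j = 20 - 10 = 10)
j*36 + (y - 1*(-11)) = 10*36 + (-23 - 1*(-11)) = 360 + (-23 + 11) = 360 - 12 = 348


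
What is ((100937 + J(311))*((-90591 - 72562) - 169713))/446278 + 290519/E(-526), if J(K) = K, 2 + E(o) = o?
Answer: -1280308363699/16831056 ≈ -76068.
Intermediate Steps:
E(o) = -2 + o
((100937 + J(311))*((-90591 - 72562) - 169713))/446278 + 290519/E(-526) = ((100937 + 311)*((-90591 - 72562) - 169713))/446278 + 290519/(-2 - 526) = (101248*(-163153 - 169713))*(1/446278) + 290519/(-528) = (101248*(-332866))*(1/446278) + 290519*(-1/528) = -33702016768*1/446278 - 290519/528 = -2407286912/31877 - 290519/528 = -1280308363699/16831056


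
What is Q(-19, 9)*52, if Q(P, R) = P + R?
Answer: -520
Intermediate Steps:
Q(-19, 9)*52 = (-19 + 9)*52 = -10*52 = -520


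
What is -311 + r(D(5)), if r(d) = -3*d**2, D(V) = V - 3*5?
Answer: -611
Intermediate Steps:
D(V) = -15 + V (D(V) = V - 15 = -15 + V)
-311 + r(D(5)) = -311 - 3*(-15 + 5)**2 = -311 - 3*(-10)**2 = -311 - 3*100 = -311 - 300 = -611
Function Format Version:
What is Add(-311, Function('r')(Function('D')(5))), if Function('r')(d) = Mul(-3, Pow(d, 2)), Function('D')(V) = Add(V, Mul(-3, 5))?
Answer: -611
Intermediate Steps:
Function('D')(V) = Add(-15, V) (Function('D')(V) = Add(V, -15) = Add(-15, V))
Add(-311, Function('r')(Function('D')(5))) = Add(-311, Mul(-3, Pow(Add(-15, 5), 2))) = Add(-311, Mul(-3, Pow(-10, 2))) = Add(-311, Mul(-3, 100)) = Add(-311, -300) = -611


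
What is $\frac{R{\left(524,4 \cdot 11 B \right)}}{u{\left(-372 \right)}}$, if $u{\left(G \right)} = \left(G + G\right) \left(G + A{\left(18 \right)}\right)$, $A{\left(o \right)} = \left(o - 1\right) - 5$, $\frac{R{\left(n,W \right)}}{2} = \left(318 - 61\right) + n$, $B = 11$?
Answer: $\frac{781}{133920} \approx 0.0058318$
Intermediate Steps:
$R{\left(n,W \right)} = 514 + 2 n$ ($R{\left(n,W \right)} = 2 \left(\left(318 - 61\right) + n\right) = 2 \left(257 + n\right) = 514 + 2 n$)
$A{\left(o \right)} = -6 + o$ ($A{\left(o \right)} = \left(-1 + o\right) - 5 = -6 + o$)
$u{\left(G \right)} = 2 G \left(12 + G\right)$ ($u{\left(G \right)} = \left(G + G\right) \left(G + \left(-6 + 18\right)\right) = 2 G \left(G + 12\right) = 2 G \left(12 + G\right)$)
$\frac{R{\left(524,4 \cdot 11 B \right)}}{u{\left(-372 \right)}} = \frac{514 + 2 \cdot 524}{2 \left(-372\right) \left(12 - 372\right)} = \frac{514 + 1048}{2 \left(-372\right) \left(-360\right)} = \frac{1562}{267840} = 1562 \cdot \frac{1}{267840} = \frac{781}{133920}$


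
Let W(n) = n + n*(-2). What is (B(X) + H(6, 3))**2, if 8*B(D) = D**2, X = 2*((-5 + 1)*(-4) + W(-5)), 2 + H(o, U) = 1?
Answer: 192721/4 ≈ 48180.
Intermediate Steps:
H(o, U) = -1 (H(o, U) = -2 + 1 = -1)
W(n) = -n (W(n) = n - 2*n = -n)
X = 42 (X = 2*((-5 + 1)*(-4) - 1*(-5)) = 2*(-4*(-4) + 5) = 2*(16 + 5) = 2*21 = 42)
B(D) = D**2/8
(B(X) + H(6, 3))**2 = ((1/8)*42**2 - 1)**2 = ((1/8)*1764 - 1)**2 = (441/2 - 1)**2 = (439/2)**2 = 192721/4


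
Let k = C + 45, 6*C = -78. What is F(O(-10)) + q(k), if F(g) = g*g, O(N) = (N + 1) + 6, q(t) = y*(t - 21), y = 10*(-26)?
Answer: -2851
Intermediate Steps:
C = -13 (C = (⅙)*(-78) = -13)
k = 32 (k = -13 + 45 = 32)
y = -260
q(t) = 5460 - 260*t (q(t) = -260*(t - 21) = -260*(-21 + t) = 5460 - 260*t)
O(N) = 7 + N (O(N) = (1 + N) + 6 = 7 + N)
F(g) = g²
F(O(-10)) + q(k) = (7 - 10)² + (5460 - 260*32) = (-3)² + (5460 - 8320) = 9 - 2860 = -2851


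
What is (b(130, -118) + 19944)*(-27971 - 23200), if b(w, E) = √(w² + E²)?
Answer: -1020554424 - 102342*√7706 ≈ -1.0295e+9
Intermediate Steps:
b(w, E) = √(E² + w²)
(b(130, -118) + 19944)*(-27971 - 23200) = (√((-118)² + 130²) + 19944)*(-27971 - 23200) = (√(13924 + 16900) + 19944)*(-51171) = (√30824 + 19944)*(-51171) = (2*√7706 + 19944)*(-51171) = (19944 + 2*√7706)*(-51171) = -1020554424 - 102342*√7706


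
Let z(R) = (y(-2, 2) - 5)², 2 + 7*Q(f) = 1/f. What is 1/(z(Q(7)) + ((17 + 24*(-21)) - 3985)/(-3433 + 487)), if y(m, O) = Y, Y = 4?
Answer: 1473/3709 ≈ 0.39714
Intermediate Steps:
y(m, O) = 4
Q(f) = -2/7 + 1/(7*f)
z(R) = 1 (z(R) = (4 - 5)² = (-1)² = 1)
1/(z(Q(7)) + ((17 + 24*(-21)) - 3985)/(-3433 + 487)) = 1/(1 + ((17 + 24*(-21)) - 3985)/(-3433 + 487)) = 1/(1 + ((17 - 504) - 3985)/(-2946)) = 1/(1 + (-487 - 3985)*(-1/2946)) = 1/(1 - 4472*(-1/2946)) = 1/(1 + 2236/1473) = 1/(3709/1473) = 1473/3709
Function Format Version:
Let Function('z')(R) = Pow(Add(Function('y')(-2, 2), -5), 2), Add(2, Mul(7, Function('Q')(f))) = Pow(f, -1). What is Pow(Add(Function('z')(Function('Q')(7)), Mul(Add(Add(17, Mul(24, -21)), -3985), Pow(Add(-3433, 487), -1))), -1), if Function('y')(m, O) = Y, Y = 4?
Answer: Rational(1473, 3709) ≈ 0.39714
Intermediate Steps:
Function('y')(m, O) = 4
Function('Q')(f) = Add(Rational(-2, 7), Mul(Rational(1, 7), Pow(f, -1)))
Function('z')(R) = 1 (Function('z')(R) = Pow(Add(4, -5), 2) = Pow(-1, 2) = 1)
Pow(Add(Function('z')(Function('Q')(7)), Mul(Add(Add(17, Mul(24, -21)), -3985), Pow(Add(-3433, 487), -1))), -1) = Pow(Add(1, Mul(Add(Add(17, Mul(24, -21)), -3985), Pow(Add(-3433, 487), -1))), -1) = Pow(Add(1, Mul(Add(Add(17, -504), -3985), Pow(-2946, -1))), -1) = Pow(Add(1, Mul(Add(-487, -3985), Rational(-1, 2946))), -1) = Pow(Add(1, Mul(-4472, Rational(-1, 2946))), -1) = Pow(Add(1, Rational(2236, 1473)), -1) = Pow(Rational(3709, 1473), -1) = Rational(1473, 3709)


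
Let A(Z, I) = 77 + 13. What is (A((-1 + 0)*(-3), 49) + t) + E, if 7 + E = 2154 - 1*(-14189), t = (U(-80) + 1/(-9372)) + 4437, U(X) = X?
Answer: 194778275/9372 ≈ 20783.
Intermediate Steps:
A(Z, I) = 90
t = 40833803/9372 (t = (-80 + 1/(-9372)) + 4437 = (-80 - 1/9372) + 4437 = -749761/9372 + 4437 = 40833803/9372 ≈ 4357.0)
E = 16336 (E = -7 + (2154 - 1*(-14189)) = -7 + (2154 + 14189) = -7 + 16343 = 16336)
(A((-1 + 0)*(-3), 49) + t) + E = (90 + 40833803/9372) + 16336 = 41677283/9372 + 16336 = 194778275/9372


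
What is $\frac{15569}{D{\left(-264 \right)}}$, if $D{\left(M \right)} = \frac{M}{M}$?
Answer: $15569$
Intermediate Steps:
$D{\left(M \right)} = 1$
$\frac{15569}{D{\left(-264 \right)}} = \frac{15569}{1} = 15569 \cdot 1 = 15569$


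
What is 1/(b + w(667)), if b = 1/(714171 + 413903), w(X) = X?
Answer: 1128074/752425359 ≈ 0.0014993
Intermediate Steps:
b = 1/1128074 ≈ 8.8647e-7
1/(b + w(667)) = 1/(1/1128074 + 667) = 1/(752425359/1128074) = 1128074/752425359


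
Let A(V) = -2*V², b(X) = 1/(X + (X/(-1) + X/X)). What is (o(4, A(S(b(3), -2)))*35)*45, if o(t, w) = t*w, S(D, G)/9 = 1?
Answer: -1020600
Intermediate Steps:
b(X) = 1 (b(X) = 1/(X + (X*(-1) + 1)) = 1/(X + (-X + 1)) = 1/(X + (1 - X)) = 1/1 = 1)
S(D, G) = 9 (S(D, G) = 9*1 = 9)
(o(4, A(S(b(3), -2)))*35)*45 = ((4*(-2*9²))*35)*45 = ((4*(-2*81))*35)*45 = ((4*(-162))*35)*45 = -648*35*45 = -22680*45 = -1020600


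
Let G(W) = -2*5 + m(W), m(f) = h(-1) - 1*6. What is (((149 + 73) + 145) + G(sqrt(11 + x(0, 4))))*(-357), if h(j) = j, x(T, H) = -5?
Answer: -124950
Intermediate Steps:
m(f) = -7 (m(f) = -1 - 1*6 = -1 - 6 = -7)
G(W) = -17 (G(W) = -2*5 - 7 = -10 - 7 = -17)
(((149 + 73) + 145) + G(sqrt(11 + x(0, 4))))*(-357) = (((149 + 73) + 145) - 17)*(-357) = ((222 + 145) - 17)*(-357) = (367 - 17)*(-357) = 350*(-357) = -124950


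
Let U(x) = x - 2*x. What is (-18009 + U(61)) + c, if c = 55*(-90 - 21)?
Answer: -24175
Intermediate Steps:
c = -6105 (c = 55*(-111) = -6105)
U(x) = -x
(-18009 + U(61)) + c = (-18009 - 1*61) - 6105 = (-18009 - 61) - 6105 = -18070 - 6105 = -24175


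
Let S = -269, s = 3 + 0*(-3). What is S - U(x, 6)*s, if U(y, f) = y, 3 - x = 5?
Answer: -263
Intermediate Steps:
x = -2 (x = 3 - 1*5 = 3 - 5 = -2)
s = 3 (s = 3 + 0 = 3)
S - U(x, 6)*s = -269 - (-2)*3 = -269 - 1*(-6) = -269 + 6 = -263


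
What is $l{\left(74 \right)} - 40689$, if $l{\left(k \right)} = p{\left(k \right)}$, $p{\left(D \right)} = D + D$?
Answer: $-40541$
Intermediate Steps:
$p{\left(D \right)} = 2 D$
$l{\left(k \right)} = 2 k$
$l{\left(74 \right)} - 40689 = 2 \cdot 74 - 40689 = 148 - 40689 = -40541$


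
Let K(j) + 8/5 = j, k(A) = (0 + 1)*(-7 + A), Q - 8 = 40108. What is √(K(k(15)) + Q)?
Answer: 2*√250765/5 ≈ 200.31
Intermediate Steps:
Q = 40116 (Q = 8 + 40108 = 40116)
k(A) = -7 + A (k(A) = 1*(-7 + A) = -7 + A)
K(j) = -8/5 + j
√(K(k(15)) + Q) = √((-8/5 + (-7 + 15)) + 40116) = √((-8/5 + 8) + 40116) = √(32/5 + 40116) = √(200612/5) = 2*√250765/5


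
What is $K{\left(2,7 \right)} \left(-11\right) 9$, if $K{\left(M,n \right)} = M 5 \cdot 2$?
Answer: $-1980$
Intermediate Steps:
$K{\left(M,n \right)} = 10 M$ ($K{\left(M,n \right)} = 5 M 2 = 10 M$)
$K{\left(2,7 \right)} \left(-11\right) 9 = 10 \cdot 2 \left(-11\right) 9 = 20 \left(-11\right) 9 = \left(-220\right) 9 = -1980$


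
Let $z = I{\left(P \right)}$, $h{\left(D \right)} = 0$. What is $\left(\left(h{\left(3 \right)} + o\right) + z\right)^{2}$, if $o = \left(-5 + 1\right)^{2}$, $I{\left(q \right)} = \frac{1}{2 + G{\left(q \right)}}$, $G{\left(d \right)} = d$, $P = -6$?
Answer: $\frac{3969}{16} \approx 248.06$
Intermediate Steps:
$I{\left(q \right)} = \frac{1}{2 + q}$
$o = 16$ ($o = \left(-4\right)^{2} = 16$)
$z = - \frac{1}{4}$ ($z = \frac{1}{2 - 6} = \frac{1}{-4} = - \frac{1}{4} \approx -0.25$)
$\left(\left(h{\left(3 \right)} + o\right) + z\right)^{2} = \left(\left(0 + 16\right) - \frac{1}{4}\right)^{2} = \left(16 - \frac{1}{4}\right)^{2} = \left(\frac{63}{4}\right)^{2} = \frac{3969}{16}$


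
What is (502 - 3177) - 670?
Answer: -3345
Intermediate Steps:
(502 - 3177) - 670 = -2675 - 670 = -3345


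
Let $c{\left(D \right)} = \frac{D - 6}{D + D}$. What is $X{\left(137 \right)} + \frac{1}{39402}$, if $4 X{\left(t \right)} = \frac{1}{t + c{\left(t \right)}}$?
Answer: $\frac{1368353}{742116969} \approx 0.0018439$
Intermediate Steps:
$c{\left(D \right)} = \frac{-6 + D}{2 D}$
$X{\left(t \right)} = \frac{1}{4 \left(t + \frac{-6 + t}{2 t}\right)}$
$X{\left(137 \right)} + \frac{1}{39402} = \frac{1}{2} \cdot 137 \frac{1}{-6 + 137 + 2 \cdot 137^{2}} + \frac{1}{39402} = \frac{1}{2} \cdot 137 \frac{1}{-6 + 137 + 2 \cdot 18769} + \frac{1}{39402} = \frac{1}{2} \cdot 137 \frac{1}{-6 + 137 + 37538} + \frac{1}{39402} = \frac{1}{2} \cdot 137 \cdot \frac{1}{37669} + \frac{1}{39402} = \frac{137}{75338} + \frac{1}{39402} = \frac{1368353}{742116969}$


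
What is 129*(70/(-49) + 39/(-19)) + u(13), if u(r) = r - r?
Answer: -59727/133 ≈ -449.08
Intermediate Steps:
u(r) = 0
129*(70/(-49) + 39/(-19)) + u(13) = 129*(70/(-49) + 39/(-19)) + 0 = 129*(70*(-1/49) + 39*(-1/19)) + 0 = 129*(-10/7 - 39/19) + 0 = 129*(-463/133) + 0 = -59727/133 + 0 = -59727/133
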